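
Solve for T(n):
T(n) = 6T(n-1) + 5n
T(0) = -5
First-order linear with linear forcing.
Homogeneous solution: T_h(n) = A·(6)^n.
Try particular T_p(n) = pn + q. Substituting:
  pn + q = 6(p(n-1) + q) + 5n.
Matching the n-coefficient: p = 6p + 5 ⇒ p = -1.
Matching constants: q = -6p + 6q ⇒ q = - \frac{6}{5}.
General: T(n) = A·(6)^n - n - \frac{6}{5}.
Apply T(0) = -5: A - \frac{6}{5} = -5 ⇒ A = - \frac{19}{5}.
So T(n) = - \frac{19 \cdot 6^{n}}{5} - n - \frac{6}{5}.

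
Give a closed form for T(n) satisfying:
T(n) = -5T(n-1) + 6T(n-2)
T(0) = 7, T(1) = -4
Characteristic equation: x² + 5x - 6 = 0, which factors as (x - (1))(x - (-6)) = 0.
Roots r₁ = 1, r₂ = -6 (distinct).
General solution: T(n) = A·(1)^n + B·(-6)^n.
From T(0) = 7: A + B = 7.
From T(1) = -4: A - 6B = -4.
Solving: A = \frac{38}{7}, B = \frac{11}{7}.
So T(n) = \frac{11 \left(-6\right)^{n}}{7} + \frac{38}{7}.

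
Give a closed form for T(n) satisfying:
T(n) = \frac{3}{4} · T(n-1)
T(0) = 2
Pure geometric recurrence with ratio \frac{3}{4}.
By induction T(n) = T(0) · (\frac{3}{4})^n = 2 \left(\frac{3}{4}\right)^{n}.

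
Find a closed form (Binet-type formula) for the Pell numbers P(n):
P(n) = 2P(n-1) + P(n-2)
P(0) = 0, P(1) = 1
This is the Pell sequence.
Characteristic equation: x² - 2x - 1 = 0; roots r₁ = 1 + \sqrt{2}, r₂ = 1 - \sqrt{2}.
General: P(n) = A·r₁^n + B·r₂^n. Solving with P(0)=0, P(1)=1 gives A = \frac{\sqrt{2}}{4}, B = - \frac{\sqrt{2}}{4}.
So P(n) = \frac{\sqrt{2} \left(- \left(1 - \sqrt{2}\right)^{n} + \left(1 + \sqrt{2}\right)^{n}\right)}{4}.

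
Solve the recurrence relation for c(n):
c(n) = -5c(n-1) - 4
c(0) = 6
First-order linear non-homogeneous.
Homogeneous solution: c_h(n) = A·(-5)^n.
Try constant particular solution c_p = K: K = -5K - 4 ⇒ K = - \frac{2}{3}.
General: c(n) = A·(-5)^n - \frac{2}{3}.
Apply c(0) = 6: A - \frac{2}{3} = 6 ⇒ A = \frac{20}{3}.
So c(n) = \frac{20 \left(-5\right)^{n}}{3} - \frac{2}{3}.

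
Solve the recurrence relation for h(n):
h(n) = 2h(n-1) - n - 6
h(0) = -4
First-order linear with linear forcing.
Homogeneous solution: h_h(n) = A·(2)^n.
Try particular h_p(n) = pn + q. Substituting:
  pn + q = 2(p(n-1) + q) - n - 6.
Matching the n-coefficient: p = 2p - 1 ⇒ p = 1.
Matching constants: q = -2p + 2q - 6 ⇒ q = 8.
General: h(n) = A·(2)^n + n + 8.
Apply h(0) = -4: A + 8 = -4 ⇒ A = -12.
So h(n) = - 12 \cdot 2^{n} + n + 8.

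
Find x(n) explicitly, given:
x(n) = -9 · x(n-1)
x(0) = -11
Pure geometric recurrence with ratio -9.
By induction x(n) = x(0) · (-9)^n = - 11 \left(-9\right)^{n}.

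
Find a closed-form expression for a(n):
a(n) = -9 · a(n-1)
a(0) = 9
Pure geometric recurrence with ratio -9.
By induction a(n) = a(0) · (-9)^n = 9 \left(-9\right)^{n}.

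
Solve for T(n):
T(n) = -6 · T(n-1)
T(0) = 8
Pure geometric recurrence with ratio -6.
By induction T(n) = T(0) · (-6)^n = 8 \left(-6\right)^{n}.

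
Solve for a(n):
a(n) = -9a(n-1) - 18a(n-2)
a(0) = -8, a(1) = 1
Characteristic equation: x² + 9x + 18 = 0, which factors as (x - (-3))(x - (-6)) = 0.
Roots r₁ = -3, r₂ = -6 (distinct).
General solution: a(n) = A·(-3)^n + B·(-6)^n.
From a(0) = -8: A + B = -8.
From a(1) = 1: -3A - 6B = 1.
Solving: A = - \frac{47}{3}, B = \frac{23}{3}.
So a(n) = - \frac{47 \left(-3\right)^{n}}{3} + \frac{23 \left(-6\right)^{n}}{3}.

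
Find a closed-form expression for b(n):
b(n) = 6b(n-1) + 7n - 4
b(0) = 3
First-order linear with linear forcing.
Homogeneous solution: b_h(n) = A·(6)^n.
Try particular b_p(n) = pn + q. Substituting:
  pn + q = 6(p(n-1) + q) + 7n - 4.
Matching the n-coefficient: p = 6p + 7 ⇒ p = - \frac{7}{5}.
Matching constants: q = -6p + 6q - 4 ⇒ q = - \frac{22}{25}.
General: b(n) = A·(6)^n - \frac{7 n}{5} - \frac{22}{25}.
Apply b(0) = 3: A - \frac{22}{25} = 3 ⇒ A = \frac{97}{25}.
So b(n) = \frac{97 \cdot 6^{n}}{25} - \frac{7 n}{5} - \frac{22}{25}.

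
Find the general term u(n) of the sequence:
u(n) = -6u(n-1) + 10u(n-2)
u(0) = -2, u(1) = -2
Characteristic equation: x² + 6x - 10 = 0.
Discriminant Δ = (-6)² + 4·(10) = 76.
Roots r₁,₂ = (-6 ± √76)/2, so r₁ = -3 + \sqrt{19}, r₂ = - \sqrt{19} - 3.
General solution: u(n) = A·r₁^n + B·r₂^n.
From the initial conditions, A + B = -2 and r₁A + r₂B = -2.
Since r₁ - r₂ = √76: A = (-2 - (-2)r₂)/√76 = -1 - \frac{4 \sqrt{19}}{19}, and B = -2 - A = -1 + \frac{4 \sqrt{19}}{19}.
So u(n) = \left(-1 - \frac{4 \sqrt{19}}{19}\right)\left(-3 + \sqrt{19}\right)^n + \left(-1 + \frac{4 \sqrt{19}}{19}\right)\left(- \sqrt{19} - 3\right)^n.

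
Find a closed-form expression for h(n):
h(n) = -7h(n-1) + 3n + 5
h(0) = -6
First-order linear with linear forcing.
Homogeneous solution: h_h(n) = A·(-7)^n.
Try particular h_p(n) = pn + q. Substituting:
  pn + q = -7(p(n-1) + q) + 3n + 5.
Matching the n-coefficient: p = -7p + 3 ⇒ p = \frac{3}{8}.
Matching constants: q = 7p - 7q + 5 ⇒ q = \frac{61}{64}.
General: h(n) = A·(-7)^n + \frac{3 n}{8} + \frac{61}{64}.
Apply h(0) = -6: A + \frac{61}{64} = -6 ⇒ A = - \frac{445}{64}.
So h(n) = - \frac{445 \left(-7\right)^{n}}{64} + \frac{3 n}{8} + \frac{61}{64}.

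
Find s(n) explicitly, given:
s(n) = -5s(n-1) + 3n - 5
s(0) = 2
First-order linear with linear forcing.
Homogeneous solution: s_h(n) = A·(-5)^n.
Try particular s_p(n) = pn + q. Substituting:
  pn + q = -5(p(n-1) + q) + 3n - 5.
Matching the n-coefficient: p = -5p + 3 ⇒ p = \frac{1}{2}.
Matching constants: q = 5p - 5q - 5 ⇒ q = - \frac{5}{12}.
General: s(n) = A·(-5)^n + \frac{n}{2} - \frac{5}{12}.
Apply s(0) = 2: A - \frac{5}{12} = 2 ⇒ A = \frac{29}{12}.
So s(n) = \frac{29 \left(-5\right)^{n}}{12} + \frac{n}{2} - \frac{5}{12}.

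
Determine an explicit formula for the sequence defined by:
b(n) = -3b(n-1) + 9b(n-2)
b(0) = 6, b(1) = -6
Characteristic equation: x² + 3x - 9 = 0.
Discriminant Δ = (-3)² + 4·(9) = 45.
Roots r₁,₂ = (-3 ± √45)/2, so r₁ = - \frac{3}{2} + \frac{3 \sqrt{5}}{2}, r₂ = - \frac{3 \sqrt{5}}{2} - \frac{3}{2}.
General solution: b(n) = A·r₁^n + B·r₂^n.
From the initial conditions, A + B = 6 and r₁A + r₂B = -6.
Since r₁ - r₂ = √45: A = (-6 - (6)r₂)/√45 = \frac{\sqrt{5}}{5} + 3, and B = 6 - A = 3 - \frac{\sqrt{5}}{5}.
So b(n) = \left(\frac{\sqrt{5}}{5} + 3\right)\left(- \frac{3}{2} + \frac{3 \sqrt{5}}{2}\right)^n + \left(3 - \frac{\sqrt{5}}{5}\right)\left(- \frac{3 \sqrt{5}}{2} - \frac{3}{2}\right)^n.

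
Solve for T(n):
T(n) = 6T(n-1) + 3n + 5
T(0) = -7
First-order linear with linear forcing.
Homogeneous solution: T_h(n) = A·(6)^n.
Try particular T_p(n) = pn + q. Substituting:
  pn + q = 6(p(n-1) + q) + 3n + 5.
Matching the n-coefficient: p = 6p + 3 ⇒ p = - \frac{3}{5}.
Matching constants: q = -6p + 6q + 5 ⇒ q = - \frac{43}{25}.
General: T(n) = A·(6)^n - \frac{3 n}{5} - \frac{43}{25}.
Apply T(0) = -7: A - \frac{43}{25} = -7 ⇒ A = - \frac{132}{25}.
So T(n) = - \frac{132 \cdot 6^{n}}{25} - \frac{3 n}{5} - \frac{43}{25}.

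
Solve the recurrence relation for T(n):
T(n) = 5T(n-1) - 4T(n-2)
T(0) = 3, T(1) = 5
Characteristic equation: x² - 5x + 4 = 0, which factors as (x - (1))(x - (4)) = 0.
Roots r₁ = 1, r₂ = 4 (distinct).
General solution: T(n) = A·(1)^n + B·(4)^n.
From T(0) = 3: A + B = 3.
From T(1) = 5: A + 4B = 5.
Solving: A = \frac{7}{3}, B = \frac{2}{3}.
So T(n) = \frac{2 \cdot 4^{n}}{3} + \frac{7}{3}.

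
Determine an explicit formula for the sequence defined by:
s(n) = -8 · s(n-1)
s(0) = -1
Pure geometric recurrence with ratio -8.
By induction s(n) = s(0) · (-8)^n = - \left(-8\right)^{n}.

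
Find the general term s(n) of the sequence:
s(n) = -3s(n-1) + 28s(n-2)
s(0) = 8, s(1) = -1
Characteristic equation: x² + 3x - 28 = 0, which factors as (x - (4))(x - (-7)) = 0.
Roots r₁ = 4, r₂ = -7 (distinct).
General solution: s(n) = A·(4)^n + B·(-7)^n.
From s(0) = 8: A + B = 8.
From s(1) = -1: 4A - 7B = -1.
Solving: A = 5, B = 3.
So s(n) = 3 \left(-7\right)^{n} + 5 \cdot 4^{n}.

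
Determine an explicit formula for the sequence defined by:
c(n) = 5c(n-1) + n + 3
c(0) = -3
First-order linear with linear forcing.
Homogeneous solution: c_h(n) = A·(5)^n.
Try particular c_p(n) = pn + q. Substituting:
  pn + q = 5(p(n-1) + q) + n + 3.
Matching the n-coefficient: p = 5p + 1 ⇒ p = - \frac{1}{4}.
Matching constants: q = -5p + 5q + 3 ⇒ q = - \frac{17}{16}.
General: c(n) = A·(5)^n - \frac{n}{4} - \frac{17}{16}.
Apply c(0) = -3: A - \frac{17}{16} = -3 ⇒ A = - \frac{31}{16}.
So c(n) = - \frac{31 \cdot 5^{n}}{16} - \frac{n}{4} - \frac{17}{16}.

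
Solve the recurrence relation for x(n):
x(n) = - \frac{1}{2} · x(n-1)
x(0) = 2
Pure geometric recurrence with ratio - \frac{1}{2}.
By induction x(n) = x(0) · (- \frac{1}{2})^n = 2 \left(- \frac{1}{2}\right)^{n}.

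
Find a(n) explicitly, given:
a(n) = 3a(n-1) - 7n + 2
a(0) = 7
First-order linear with linear forcing.
Homogeneous solution: a_h(n) = A·(3)^n.
Try particular a_p(n) = pn + q. Substituting:
  pn + q = 3(p(n-1) + q) - 7n + 2.
Matching the n-coefficient: p = 3p - 7 ⇒ p = \frac{7}{2}.
Matching constants: q = -3p + 3q + 2 ⇒ q = \frac{17}{4}.
General: a(n) = A·(3)^n + \frac{7 n}{2} + \frac{17}{4}.
Apply a(0) = 7: A + \frac{17}{4} = 7 ⇒ A = \frac{11}{4}.
So a(n) = \frac{11 \cdot 3^{n}}{4} + \frac{7 n}{2} + \frac{17}{4}.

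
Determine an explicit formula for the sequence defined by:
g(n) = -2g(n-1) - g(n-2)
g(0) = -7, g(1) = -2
Characteristic equation: x² + 2x + 1 = 0, which is (x - (-1))².
Repeated root r = -1.
General solution: g(n) = (A + Bn)·(-1)^n.
From g(0) = -7: A = -7.
From g(1) = -2: (A + B)·(-1) = -2 ⇒ B = 9.
So g(n) = \left(9 n - 7\right) \cdot (-1)^n.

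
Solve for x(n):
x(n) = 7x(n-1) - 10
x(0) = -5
First-order linear non-homogeneous.
Homogeneous solution: x_h(n) = A·(7)^n.
Try constant particular solution x_p = K: K = 7K - 10 ⇒ K = \frac{5}{3}.
General: x(n) = A·(7)^n + \frac{5}{3}.
Apply x(0) = -5: A + \frac{5}{3} = -5 ⇒ A = - \frac{20}{3}.
So x(n) = \frac{5}{3} - \frac{20 \cdot 7^{n}}{3}.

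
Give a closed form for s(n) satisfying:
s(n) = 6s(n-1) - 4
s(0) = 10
First-order linear non-homogeneous.
Homogeneous solution: s_h(n) = A·(6)^n.
Try constant particular solution s_p = K: K = 6K - 4 ⇒ K = \frac{4}{5}.
General: s(n) = A·(6)^n + \frac{4}{5}.
Apply s(0) = 10: A + \frac{4}{5} = 10 ⇒ A = \frac{46}{5}.
So s(n) = \frac{46 \cdot 6^{n}}{5} + \frac{4}{5}.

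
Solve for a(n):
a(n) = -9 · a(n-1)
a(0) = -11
Pure geometric recurrence with ratio -9.
By induction a(n) = a(0) · (-9)^n = - 11 \left(-9\right)^{n}.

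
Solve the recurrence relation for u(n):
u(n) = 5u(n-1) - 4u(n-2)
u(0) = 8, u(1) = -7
Characteristic equation: x² - 5x + 4 = 0, which factors as (x - (1))(x - (4)) = 0.
Roots r₁ = 1, r₂ = 4 (distinct).
General solution: u(n) = A·(1)^n + B·(4)^n.
From u(0) = 8: A + B = 8.
From u(1) = -7: A + 4B = -7.
Solving: A = 13, B = -5.
So u(n) = 13 - 5 \cdot 4^{n}.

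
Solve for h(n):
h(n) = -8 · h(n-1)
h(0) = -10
Pure geometric recurrence with ratio -8.
By induction h(n) = h(0) · (-8)^n = - 10 \left(-8\right)^{n}.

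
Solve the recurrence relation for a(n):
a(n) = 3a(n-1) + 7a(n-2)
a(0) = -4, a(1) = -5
Characteristic equation: x² - 3x - 7 = 0.
Discriminant Δ = (3)² + 4·(7) = 37.
Roots r₁,₂ = (3 ± √37)/2, so r₁ = \frac{3}{2} + \frac{\sqrt{37}}{2}, r₂ = \frac{3}{2} - \frac{\sqrt{37}}{2}.
General solution: a(n) = A·r₁^n + B·r₂^n.
From the initial conditions, A + B = -4 and r₁A + r₂B = -5.
Since r₁ - r₂ = √37: A = (-5 - (-4)r₂)/√37 = -2 + \frac{\sqrt{37}}{37}, and B = -4 - A = -2 - \frac{\sqrt{37}}{37}.
So a(n) = \left(-2 + \frac{\sqrt{37}}{37}\right)\left(\frac{3}{2} + \frac{\sqrt{37}}{2}\right)^n + \left(-2 - \frac{\sqrt{37}}{37}\right)\left(\frac{3}{2} - \frac{\sqrt{37}}{2}\right)^n.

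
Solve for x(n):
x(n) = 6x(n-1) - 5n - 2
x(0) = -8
First-order linear with linear forcing.
Homogeneous solution: x_h(n) = A·(6)^n.
Try particular x_p(n) = pn + q. Substituting:
  pn + q = 6(p(n-1) + q) - 5n - 2.
Matching the n-coefficient: p = 6p - 5 ⇒ p = 1.
Matching constants: q = -6p + 6q - 2 ⇒ q = \frac{8}{5}.
General: x(n) = A·(6)^n + n + \frac{8}{5}.
Apply x(0) = -8: A + \frac{8}{5} = -8 ⇒ A = - \frac{48}{5}.
So x(n) = - \frac{48 \cdot 6^{n}}{5} + n + \frac{8}{5}.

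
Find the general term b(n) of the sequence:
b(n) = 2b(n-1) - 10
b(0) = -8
First-order linear non-homogeneous.
Homogeneous solution: b_h(n) = A·(2)^n.
Try constant particular solution b_p = K: K = 2K - 10 ⇒ K = 10.
General: b(n) = A·(2)^n + 10.
Apply b(0) = -8: A + 10 = -8 ⇒ A = -18.
So b(n) = 10 - 18 \cdot 2^{n}.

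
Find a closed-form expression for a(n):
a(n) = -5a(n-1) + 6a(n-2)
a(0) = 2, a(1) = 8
Characteristic equation: x² + 5x - 6 = 0, which factors as (x - (1))(x - (-6)) = 0.
Roots r₁ = 1, r₂ = -6 (distinct).
General solution: a(n) = A·(1)^n + B·(-6)^n.
From a(0) = 2: A + B = 2.
From a(1) = 8: A - 6B = 8.
Solving: A = \frac{20}{7}, B = - \frac{6}{7}.
So a(n) = \frac{20}{7} - \frac{6 \left(-6\right)^{n}}{7}.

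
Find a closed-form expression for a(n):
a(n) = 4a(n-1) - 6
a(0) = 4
First-order linear non-homogeneous.
Homogeneous solution: a_h(n) = A·(4)^n.
Try constant particular solution a_p = K: K = 4K - 6 ⇒ K = 2.
General: a(n) = A·(4)^n + 2.
Apply a(0) = 4: A + 2 = 4 ⇒ A = 2.
So a(n) = 2 \cdot 4^{n} + 2.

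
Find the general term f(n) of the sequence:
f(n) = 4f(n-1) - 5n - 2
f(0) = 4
First-order linear with linear forcing.
Homogeneous solution: f_h(n) = A·(4)^n.
Try particular f_p(n) = pn + q. Substituting:
  pn + q = 4(p(n-1) + q) - 5n - 2.
Matching the n-coefficient: p = 4p - 5 ⇒ p = \frac{5}{3}.
Matching constants: q = -4p + 4q - 2 ⇒ q = \frac{26}{9}.
General: f(n) = A·(4)^n + \frac{5 n}{3} + \frac{26}{9}.
Apply f(0) = 4: A + \frac{26}{9} = 4 ⇒ A = \frac{10}{9}.
So f(n) = \frac{10 \cdot 4^{n}}{9} + \frac{5 n}{3} + \frac{26}{9}.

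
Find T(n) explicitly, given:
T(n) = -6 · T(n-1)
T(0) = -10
Pure geometric recurrence with ratio -6.
By induction T(n) = T(0) · (-6)^n = - 10 \left(-6\right)^{n}.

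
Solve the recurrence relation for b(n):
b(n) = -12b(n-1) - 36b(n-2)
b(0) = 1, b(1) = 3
Characteristic equation: x² + 12x + 36 = 0, which is (x - (-6))².
Repeated root r = -6.
General solution: b(n) = (A + Bn)·(-6)^n.
From b(0) = 1: A = 1.
From b(1) = 3: (A + B)·(-6) = 3 ⇒ B = - \frac{3}{2}.
So b(n) = \left(1 - \frac{3 n}{2}\right) \cdot (-6)^n.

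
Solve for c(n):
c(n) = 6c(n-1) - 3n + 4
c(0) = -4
First-order linear with linear forcing.
Homogeneous solution: c_h(n) = A·(6)^n.
Try particular c_p(n) = pn + q. Substituting:
  pn + q = 6(p(n-1) + q) - 3n + 4.
Matching the n-coefficient: p = 6p - 3 ⇒ p = \frac{3}{5}.
Matching constants: q = -6p + 6q + 4 ⇒ q = - \frac{2}{25}.
General: c(n) = A·(6)^n + \frac{3 n}{5} - \frac{2}{25}.
Apply c(0) = -4: A - \frac{2}{25} = -4 ⇒ A = - \frac{98}{25}.
So c(n) = - \frac{98 \cdot 6^{n}}{25} + \frac{3 n}{5} - \frac{2}{25}.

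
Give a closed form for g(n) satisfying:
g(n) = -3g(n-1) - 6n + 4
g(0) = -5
First-order linear with linear forcing.
Homogeneous solution: g_h(n) = A·(-3)^n.
Try particular g_p(n) = pn + q. Substituting:
  pn + q = -3(p(n-1) + q) - 6n + 4.
Matching the n-coefficient: p = -3p - 6 ⇒ p = - \frac{3}{2}.
Matching constants: q = 3p - 3q + 4 ⇒ q = - \frac{1}{8}.
General: g(n) = A·(-3)^n - \frac{3 n}{2} - \frac{1}{8}.
Apply g(0) = -5: A - \frac{1}{8} = -5 ⇒ A = - \frac{39}{8}.
So g(n) = - \frac{39 \left(-3\right)^{n}}{8} - \frac{3 n}{2} - \frac{1}{8}.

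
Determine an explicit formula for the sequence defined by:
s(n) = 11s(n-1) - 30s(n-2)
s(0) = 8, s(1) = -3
Characteristic equation: x² - 11x + 30 = 0, which factors as (x - (6))(x - (5)) = 0.
Roots r₁ = 6, r₂ = 5 (distinct).
General solution: s(n) = A·(6)^n + B·(5)^n.
From s(0) = 8: A + B = 8.
From s(1) = -3: 6A + 5B = -3.
Solving: A = -43, B = 51.
So s(n) = 51 \cdot 5^{n} - 43 \cdot 6^{n}.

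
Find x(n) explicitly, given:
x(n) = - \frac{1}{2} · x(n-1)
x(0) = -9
Pure geometric recurrence with ratio - \frac{1}{2}.
By induction x(n) = x(0) · (- \frac{1}{2})^n = - 9 \left(- \frac{1}{2}\right)^{n}.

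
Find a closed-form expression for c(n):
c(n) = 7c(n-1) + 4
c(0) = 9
First-order linear non-homogeneous.
Homogeneous solution: c_h(n) = A·(7)^n.
Try constant particular solution c_p = K: K = 7K + 4 ⇒ K = - \frac{2}{3}.
General: c(n) = A·(7)^n - \frac{2}{3}.
Apply c(0) = 9: A - \frac{2}{3} = 9 ⇒ A = \frac{29}{3}.
So c(n) = \frac{29 \cdot 7^{n}}{3} - \frac{2}{3}.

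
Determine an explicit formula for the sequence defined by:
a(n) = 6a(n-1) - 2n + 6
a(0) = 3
First-order linear with linear forcing.
Homogeneous solution: a_h(n) = A·(6)^n.
Try particular a_p(n) = pn + q. Substituting:
  pn + q = 6(p(n-1) + q) - 2n + 6.
Matching the n-coefficient: p = 6p - 2 ⇒ p = \frac{2}{5}.
Matching constants: q = -6p + 6q + 6 ⇒ q = - \frac{18}{25}.
General: a(n) = A·(6)^n + \frac{2 n}{5} - \frac{18}{25}.
Apply a(0) = 3: A - \frac{18}{25} = 3 ⇒ A = \frac{93}{25}.
So a(n) = \frac{93 \cdot 6^{n}}{25} + \frac{2 n}{5} - \frac{18}{25}.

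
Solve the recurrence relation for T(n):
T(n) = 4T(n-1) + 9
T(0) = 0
First-order linear non-homogeneous.
Homogeneous solution: T_h(n) = A·(4)^n.
Try constant particular solution T_p = K: K = 4K + 9 ⇒ K = -3.
General: T(n) = A·(4)^n - 3.
Apply T(0) = 0: A - 3 = 0 ⇒ A = 3.
So T(n) = 3 \cdot 4^{n} - 3.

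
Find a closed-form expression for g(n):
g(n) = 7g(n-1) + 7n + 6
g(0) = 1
First-order linear with linear forcing.
Homogeneous solution: g_h(n) = A·(7)^n.
Try particular g_p(n) = pn + q. Substituting:
  pn + q = 7(p(n-1) + q) + 7n + 6.
Matching the n-coefficient: p = 7p + 7 ⇒ p = - \frac{7}{6}.
Matching constants: q = -7p + 7q + 6 ⇒ q = - \frac{85}{36}.
General: g(n) = A·(7)^n - \frac{7 n}{6} - \frac{85}{36}.
Apply g(0) = 1: A - \frac{85}{36} = 1 ⇒ A = \frac{121}{36}.
So g(n) = \frac{121 \cdot 7^{n}}{36} - \frac{7 n}{6} - \frac{85}{36}.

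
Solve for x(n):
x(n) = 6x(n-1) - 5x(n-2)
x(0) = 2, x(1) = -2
Characteristic equation: x² - 6x + 5 = 0, which factors as (x - (1))(x - (5)) = 0.
Roots r₁ = 1, r₂ = 5 (distinct).
General solution: x(n) = A·(1)^n + B·(5)^n.
From x(0) = 2: A + B = 2.
From x(1) = -2: A + 5B = -2.
Solving: A = 3, B = -1.
So x(n) = 3 - 5^{n}.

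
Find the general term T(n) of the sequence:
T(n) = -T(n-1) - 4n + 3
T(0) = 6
First-order linear with linear forcing.
Homogeneous solution: T_h(n) = A·(-1)^n.
Try particular T_p(n) = pn + q. Substituting:
  pn + q = -(p(n-1) + q) - 4n + 3.
Matching the n-coefficient: p = -p - 4 ⇒ p = -2.
Matching constants: q = p - q + 3 ⇒ q = \frac{1}{2}.
General: T(n) = A·(-1)^n - 2 n + \frac{1}{2}.
Apply T(0) = 6: A + \frac{1}{2} = 6 ⇒ A = \frac{11}{2}.
So T(n) = \frac{11 \left(-1\right)^{n}}{2} - 2 n + \frac{1}{2}.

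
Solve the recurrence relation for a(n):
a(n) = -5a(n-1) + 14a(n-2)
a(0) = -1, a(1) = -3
Characteristic equation: x² + 5x - 14 = 0, which factors as (x - (-7))(x - (2)) = 0.
Roots r₁ = -7, r₂ = 2 (distinct).
General solution: a(n) = A·(-7)^n + B·(2)^n.
From a(0) = -1: A + B = -1.
From a(1) = -3: -7A + 2B = -3.
Solving: A = \frac{1}{9}, B = - \frac{10}{9}.
So a(n) = \frac{\left(-7\right)^{n}}{9} - \frac{10 \cdot 2^{n}}{9}.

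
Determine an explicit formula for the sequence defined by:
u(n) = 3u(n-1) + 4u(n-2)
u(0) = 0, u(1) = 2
Characteristic equation: x² - 3x - 4 = 0, which factors as (x - (-1))(x - (4)) = 0.
Roots r₁ = -1, r₂ = 4 (distinct).
General solution: u(n) = A·(-1)^n + B·(4)^n.
From u(0) = 0: A + B = 0.
From u(1) = 2: -A + 4B = 2.
Solving: A = - \frac{2}{5}, B = \frac{2}{5}.
So u(n) = - \frac{2 \left(-1\right)^{n}}{5} + \frac{2 \cdot 4^{n}}{5}.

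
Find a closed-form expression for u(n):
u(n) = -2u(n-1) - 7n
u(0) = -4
First-order linear with linear forcing.
Homogeneous solution: u_h(n) = A·(-2)^n.
Try particular u_p(n) = pn + q. Substituting:
  pn + q = -2(p(n-1) + q) - 7n.
Matching the n-coefficient: p = -2p - 7 ⇒ p = - \frac{7}{3}.
Matching constants: q = 2p - 2q ⇒ q = - \frac{14}{9}.
General: u(n) = A·(-2)^n - \frac{7 n}{3} - \frac{14}{9}.
Apply u(0) = -4: A - \frac{14}{9} = -4 ⇒ A = - \frac{22}{9}.
So u(n) = - \frac{22 \left(-2\right)^{n}}{9} - \frac{7 n}{3} - \frac{14}{9}.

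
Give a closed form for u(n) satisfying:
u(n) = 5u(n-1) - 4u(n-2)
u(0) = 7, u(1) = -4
Characteristic equation: x² - 5x + 4 = 0, which factors as (x - (1))(x - (4)) = 0.
Roots r₁ = 1, r₂ = 4 (distinct).
General solution: u(n) = A·(1)^n + B·(4)^n.
From u(0) = 7: A + B = 7.
From u(1) = -4: A + 4B = -4.
Solving: A = \frac{32}{3}, B = - \frac{11}{3}.
So u(n) = \frac{32}{3} - \frac{11 \cdot 4^{n}}{3}.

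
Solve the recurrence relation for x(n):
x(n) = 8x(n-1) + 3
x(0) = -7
First-order linear non-homogeneous.
Homogeneous solution: x_h(n) = A·(8)^n.
Try constant particular solution x_p = K: K = 8K + 3 ⇒ K = - \frac{3}{7}.
General: x(n) = A·(8)^n - \frac{3}{7}.
Apply x(0) = -7: A - \frac{3}{7} = -7 ⇒ A = - \frac{46}{7}.
So x(n) = - \frac{46 \cdot 8^{n}}{7} - \frac{3}{7}.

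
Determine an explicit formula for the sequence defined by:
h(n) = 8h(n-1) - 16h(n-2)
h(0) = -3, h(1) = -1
Characteristic equation: x² - 8x + 16 = 0, which is (x - (4))².
Repeated root r = 4.
General solution: h(n) = (A + Bn)·(4)^n.
From h(0) = -3: A = -3.
From h(1) = -1: (A + B)·(4) = -1 ⇒ B = \frac{11}{4}.
So h(n) = \left(\frac{11 n}{4} - 3\right) \cdot (4)^n.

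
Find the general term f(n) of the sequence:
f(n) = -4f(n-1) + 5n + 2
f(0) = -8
First-order linear with linear forcing.
Homogeneous solution: f_h(n) = A·(-4)^n.
Try particular f_p(n) = pn + q. Substituting:
  pn + q = -4(p(n-1) + q) + 5n + 2.
Matching the n-coefficient: p = -4p + 5 ⇒ p = 1.
Matching constants: q = 4p - 4q + 2 ⇒ q = \frac{6}{5}.
General: f(n) = A·(-4)^n + n + \frac{6}{5}.
Apply f(0) = -8: A + \frac{6}{5} = -8 ⇒ A = - \frac{46}{5}.
So f(n) = - \frac{46 \left(-4\right)^{n}}{5} + n + \frac{6}{5}.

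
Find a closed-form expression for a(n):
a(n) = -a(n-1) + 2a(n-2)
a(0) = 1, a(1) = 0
Characteristic equation: x² + x - 2 = 0, which factors as (x - (-2))(x - (1)) = 0.
Roots r₁ = -2, r₂ = 1 (distinct).
General solution: a(n) = A·(-2)^n + B·(1)^n.
From a(0) = 1: A + B = 1.
From a(1) = 0: -2A + B = 0.
Solving: A = \frac{1}{3}, B = \frac{2}{3}.
So a(n) = \frac{\left(-2\right)^{n}}{3} + \frac{2}{3}.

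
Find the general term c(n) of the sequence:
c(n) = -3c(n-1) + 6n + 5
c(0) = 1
First-order linear with linear forcing.
Homogeneous solution: c_h(n) = A·(-3)^n.
Try particular c_p(n) = pn + q. Substituting:
  pn + q = -3(p(n-1) + q) + 6n + 5.
Matching the n-coefficient: p = -3p + 6 ⇒ p = \frac{3}{2}.
Matching constants: q = 3p - 3q + 5 ⇒ q = \frac{19}{8}.
General: c(n) = A·(-3)^n + \frac{3 n}{2} + \frac{19}{8}.
Apply c(0) = 1: A + \frac{19}{8} = 1 ⇒ A = - \frac{11}{8}.
So c(n) = - \frac{11 \left(-3\right)^{n}}{8} + \frac{3 n}{2} + \frac{19}{8}.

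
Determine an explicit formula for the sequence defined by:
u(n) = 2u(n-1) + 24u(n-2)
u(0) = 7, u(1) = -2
Characteristic equation: x² - 2x - 24 = 0, which factors as (x - (-4))(x - (6)) = 0.
Roots r₁ = -4, r₂ = 6 (distinct).
General solution: u(n) = A·(-4)^n + B·(6)^n.
From u(0) = 7: A + B = 7.
From u(1) = -2: -4A + 6B = -2.
Solving: A = \frac{22}{5}, B = \frac{13}{5}.
So u(n) = \frac{22 \left(-4\right)^{n}}{5} + \frac{13 \cdot 6^{n}}{5}.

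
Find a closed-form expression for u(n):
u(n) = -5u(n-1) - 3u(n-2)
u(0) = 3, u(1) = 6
Characteristic equation: x² + 5x + 3 = 0.
Discriminant Δ = (-5)² + 4·(-3) = 13.
Roots r₁,₂ = (-5 ± √13)/2, so r₁ = - \frac{5}{2} + \frac{\sqrt{13}}{2}, r₂ = - \frac{5}{2} - \frac{\sqrt{13}}{2}.
General solution: u(n) = A·r₁^n + B·r₂^n.
From the initial conditions, A + B = 3 and r₁A + r₂B = 6.
Since r₁ - r₂ = √13: A = (6 - (3)r₂)/√13 = \frac{3}{2} + \frac{27 \sqrt{13}}{26}, and B = 3 - A = \frac{3}{2} - \frac{27 \sqrt{13}}{26}.
So u(n) = \left(\frac{3}{2} + \frac{27 \sqrt{13}}{26}\right)\left(- \frac{5}{2} + \frac{\sqrt{13}}{2}\right)^n + \left(\frac{3}{2} - \frac{27 \sqrt{13}}{26}\right)\left(- \frac{5}{2} - \frac{\sqrt{13}}{2}\right)^n.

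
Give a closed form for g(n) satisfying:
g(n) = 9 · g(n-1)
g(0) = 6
Pure geometric recurrence with ratio 9.
By induction g(n) = g(0) · (9)^n = 6 \cdot 9^{n}.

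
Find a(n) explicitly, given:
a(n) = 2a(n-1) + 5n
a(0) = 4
First-order linear with linear forcing.
Homogeneous solution: a_h(n) = A·(2)^n.
Try particular a_p(n) = pn + q. Substituting:
  pn + q = 2(p(n-1) + q) + 5n.
Matching the n-coefficient: p = 2p + 5 ⇒ p = -5.
Matching constants: q = -2p + 2q ⇒ q = -10.
General: a(n) = A·(2)^n - 5 n - 10.
Apply a(0) = 4: A - 10 = 4 ⇒ A = 14.
So a(n) = 14 \cdot 2^{n} - 5 n - 10.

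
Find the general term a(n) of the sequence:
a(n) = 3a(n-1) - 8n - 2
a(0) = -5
First-order linear with linear forcing.
Homogeneous solution: a_h(n) = A·(3)^n.
Try particular a_p(n) = pn + q. Substituting:
  pn + q = 3(p(n-1) + q) - 8n - 2.
Matching the n-coefficient: p = 3p - 8 ⇒ p = 4.
Matching constants: q = -3p + 3q - 2 ⇒ q = 7.
General: a(n) = A·(3)^n + 4 n + 7.
Apply a(0) = -5: A + 7 = -5 ⇒ A = -12.
So a(n) = - 12 \cdot 3^{n} + 4 n + 7.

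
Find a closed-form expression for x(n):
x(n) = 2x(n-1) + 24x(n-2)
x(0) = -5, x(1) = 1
Characteristic equation: x² - 2x - 24 = 0, which factors as (x - (6))(x - (-4)) = 0.
Roots r₁ = 6, r₂ = -4 (distinct).
General solution: x(n) = A·(6)^n + B·(-4)^n.
From x(0) = -5: A + B = -5.
From x(1) = 1: 6A - 4B = 1.
Solving: A = - \frac{19}{10}, B = - \frac{31}{10}.
So x(n) = - \frac{31 \left(-4\right)^{n}}{10} - \frac{19 \cdot 6^{n}}{10}.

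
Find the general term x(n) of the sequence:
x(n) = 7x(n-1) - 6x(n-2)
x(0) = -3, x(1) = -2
Characteristic equation: x² - 7x + 6 = 0, which factors as (x - (6))(x - (1)) = 0.
Roots r₁ = 6, r₂ = 1 (distinct).
General solution: x(n) = A·(6)^n + B·(1)^n.
From x(0) = -3: A + B = -3.
From x(1) = -2: 6A + B = -2.
Solving: A = \frac{1}{5}, B = - \frac{16}{5}.
So x(n) = \frac{6^{n}}{5} - \frac{16}{5}.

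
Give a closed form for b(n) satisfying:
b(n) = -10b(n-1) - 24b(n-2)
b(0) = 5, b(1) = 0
Characteristic equation: x² + 10x + 24 = 0, which factors as (x - (-4))(x - (-6)) = 0.
Roots r₁ = -4, r₂ = -6 (distinct).
General solution: b(n) = A·(-4)^n + B·(-6)^n.
From b(0) = 5: A + B = 5.
From b(1) = 0: -4A - 6B = 0.
Solving: A = 15, B = -10.
So b(n) = 15 \left(-4\right)^{n} - 10 \left(-6\right)^{n}.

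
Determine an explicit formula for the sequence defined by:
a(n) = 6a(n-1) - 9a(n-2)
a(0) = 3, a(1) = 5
Characteristic equation: x² - 6x + 9 = 0, which is (x - (3))².
Repeated root r = 3.
General solution: a(n) = (A + Bn)·(3)^n.
From a(0) = 3: A = 3.
From a(1) = 5: (A + B)·(3) = 5 ⇒ B = - \frac{4}{3}.
So a(n) = \left(3 - \frac{4 n}{3}\right) \cdot (3)^n.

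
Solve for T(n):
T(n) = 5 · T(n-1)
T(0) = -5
Pure geometric recurrence with ratio 5.
By induction T(n) = T(0) · (5)^n = - 5 \cdot 5^{n}.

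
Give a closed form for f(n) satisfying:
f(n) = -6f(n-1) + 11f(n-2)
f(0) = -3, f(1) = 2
Characteristic equation: x² + 6x - 11 = 0.
Discriminant Δ = (-6)² + 4·(11) = 80.
Roots r₁,₂ = (-6 ± √80)/2, so r₁ = -3 + 2 \sqrt{5}, r₂ = - 2 \sqrt{5} - 3.
General solution: f(n) = A·r₁^n + B·r₂^n.
From the initial conditions, A + B = -3 and r₁A + r₂B = 2.
Since r₁ - r₂ = √80: A = (2 - (-3)r₂)/√80 = - \frac{3}{2} - \frac{7 \sqrt{5}}{20}, and B = -3 - A = - \frac{3}{2} + \frac{7 \sqrt{5}}{20}.
So f(n) = \left(- \frac{3}{2} - \frac{7 \sqrt{5}}{20}\right)\left(-3 + 2 \sqrt{5}\right)^n + \left(- \frac{3}{2} + \frac{7 \sqrt{5}}{20}\right)\left(- 2 \sqrt{5} - 3\right)^n.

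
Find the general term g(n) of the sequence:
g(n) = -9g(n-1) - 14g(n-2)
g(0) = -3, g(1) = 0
Characteristic equation: x² + 9x + 14 = 0, which factors as (x - (-7))(x - (-2)) = 0.
Roots r₁ = -7, r₂ = -2 (distinct).
General solution: g(n) = A·(-7)^n + B·(-2)^n.
From g(0) = -3: A + B = -3.
From g(1) = 0: -7A - 2B = 0.
Solving: A = \frac{6}{5}, B = - \frac{21}{5}.
So g(n) = - \frac{21 \left(-2\right)^{n}}{5} + \frac{6 \left(-7\right)^{n}}{5}.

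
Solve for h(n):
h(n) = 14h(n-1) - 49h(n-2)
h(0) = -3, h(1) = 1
Characteristic equation: x² - 14x + 49 = 0, which is (x - (7))².
Repeated root r = 7.
General solution: h(n) = (A + Bn)·(7)^n.
From h(0) = -3: A = -3.
From h(1) = 1: (A + B)·(7) = 1 ⇒ B = \frac{22}{7}.
So h(n) = \left(\frac{22 n}{7} - 3\right) \cdot (7)^n.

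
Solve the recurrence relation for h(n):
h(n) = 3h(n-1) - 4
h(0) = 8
First-order linear non-homogeneous.
Homogeneous solution: h_h(n) = A·(3)^n.
Try constant particular solution h_p = K: K = 3K - 4 ⇒ K = 2.
General: h(n) = A·(3)^n + 2.
Apply h(0) = 8: A + 2 = 8 ⇒ A = 6.
So h(n) = 6 \cdot 3^{n} + 2.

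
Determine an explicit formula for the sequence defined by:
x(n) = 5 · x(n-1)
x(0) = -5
Pure geometric recurrence with ratio 5.
By induction x(n) = x(0) · (5)^n = - 5 \cdot 5^{n}.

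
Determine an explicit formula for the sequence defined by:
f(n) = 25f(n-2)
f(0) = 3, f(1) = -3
Characteristic equation: x² - 25 = 0, which factors as (x - (-5))(x - (5)) = 0.
Roots r₁ = -5, r₂ = 5 (distinct).
General solution: f(n) = A·(-5)^n + B·(5)^n.
From f(0) = 3: A + B = 3.
From f(1) = -3: -5A + 5B = -3.
Solving: A = \frac{9}{5}, B = \frac{6}{5}.
So f(n) = \frac{9 \left(-5\right)^{n}}{5} + \frac{6 \cdot 5^{n}}{5}.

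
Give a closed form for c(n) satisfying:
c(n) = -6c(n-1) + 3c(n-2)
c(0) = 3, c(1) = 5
Characteristic equation: x² + 6x - 3 = 0.
Discriminant Δ = (-6)² + 4·(3) = 48.
Roots r₁,₂ = (-6 ± √48)/2, so r₁ = -3 + 2 \sqrt{3}, r₂ = - 2 \sqrt{3} - 3.
General solution: c(n) = A·r₁^n + B·r₂^n.
From the initial conditions, A + B = 3 and r₁A + r₂B = 5.
Since r₁ - r₂ = √48: A = (5 - (3)r₂)/√48 = \frac{3}{2} + \frac{7 \sqrt{3}}{6}, and B = 3 - A = \frac{3}{2} - \frac{7 \sqrt{3}}{6}.
So c(n) = \left(\frac{3}{2} + \frac{7 \sqrt{3}}{6}\right)\left(-3 + 2 \sqrt{3}\right)^n + \left(\frac{3}{2} - \frac{7 \sqrt{3}}{6}\right)\left(- 2 \sqrt{3} - 3\right)^n.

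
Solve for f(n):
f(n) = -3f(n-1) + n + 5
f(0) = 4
First-order linear with linear forcing.
Homogeneous solution: f_h(n) = A·(-3)^n.
Try particular f_p(n) = pn + q. Substituting:
  pn + q = -3(p(n-1) + q) + n + 5.
Matching the n-coefficient: p = -3p + 1 ⇒ p = \frac{1}{4}.
Matching constants: q = 3p - 3q + 5 ⇒ q = \frac{23}{16}.
General: f(n) = A·(-3)^n + \frac{n}{4} + \frac{23}{16}.
Apply f(0) = 4: A + \frac{23}{16} = 4 ⇒ A = \frac{41}{16}.
So f(n) = \frac{41 \left(-3\right)^{n}}{16} + \frac{n}{4} + \frac{23}{16}.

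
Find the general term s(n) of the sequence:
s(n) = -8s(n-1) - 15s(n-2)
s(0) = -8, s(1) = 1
Characteristic equation: x² + 8x + 15 = 0, which factors as (x - (-5))(x - (-3)) = 0.
Roots r₁ = -5, r₂ = -3 (distinct).
General solution: s(n) = A·(-5)^n + B·(-3)^n.
From s(0) = -8: A + B = -8.
From s(1) = 1: -5A - 3B = 1.
Solving: A = \frac{23}{2}, B = - \frac{39}{2}.
So s(n) = - \frac{39 \left(-3\right)^{n}}{2} + \frac{23 \left(-5\right)^{n}}{2}.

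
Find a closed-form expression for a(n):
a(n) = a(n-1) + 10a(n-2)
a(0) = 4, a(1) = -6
Characteristic equation: x² - x - 10 = 0.
Discriminant Δ = (1)² + 4·(10) = 41.
Roots r₁,₂ = (1 ± √41)/2, so r₁ = \frac{1}{2} + \frac{\sqrt{41}}{2}, r₂ = \frac{1}{2} - \frac{\sqrt{41}}{2}.
General solution: a(n) = A·r₁^n + B·r₂^n.
From the initial conditions, A + B = 4 and r₁A + r₂B = -6.
Since r₁ - r₂ = √41: A = (-6 - (4)r₂)/√41 = 2 - \frac{8 \sqrt{41}}{41}, and B = 4 - A = \frac{8 \sqrt{41}}{41} + 2.
So a(n) = \left(2 - \frac{8 \sqrt{41}}{41}\right)\left(\frac{1}{2} + \frac{\sqrt{41}}{2}\right)^n + \left(\frac{8 \sqrt{41}}{41} + 2\right)\left(\frac{1}{2} - \frac{\sqrt{41}}{2}\right)^n.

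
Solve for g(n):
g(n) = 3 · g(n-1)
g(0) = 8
Pure geometric recurrence with ratio 3.
By induction g(n) = g(0) · (3)^n = 8 \cdot 3^{n}.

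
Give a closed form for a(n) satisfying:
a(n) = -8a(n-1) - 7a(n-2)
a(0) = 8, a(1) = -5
Characteristic equation: x² + 8x + 7 = 0, which factors as (x - (-7))(x - (-1)) = 0.
Roots r₁ = -7, r₂ = -1 (distinct).
General solution: a(n) = A·(-7)^n + B·(-1)^n.
From a(0) = 8: A + B = 8.
From a(1) = -5: -7A - B = -5.
Solving: A = - \frac{1}{2}, B = \frac{17}{2}.
So a(n) = \frac{17 \left(-1\right)^{n}}{2} - \frac{\left(-7\right)^{n}}{2}.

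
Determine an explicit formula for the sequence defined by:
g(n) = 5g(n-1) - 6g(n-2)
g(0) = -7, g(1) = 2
Characteristic equation: x² - 5x + 6 = 0, which factors as (x - (2))(x - (3)) = 0.
Roots r₁ = 2, r₂ = 3 (distinct).
General solution: g(n) = A·(2)^n + B·(3)^n.
From g(0) = -7: A + B = -7.
From g(1) = 2: 2A + 3B = 2.
Solving: A = -23, B = 16.
So g(n) = - 23 \cdot 2^{n} + 16 \cdot 3^{n}.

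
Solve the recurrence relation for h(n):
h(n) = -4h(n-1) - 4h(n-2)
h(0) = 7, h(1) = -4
Characteristic equation: x² + 4x + 4 = 0, which is (x - (-2))².
Repeated root r = -2.
General solution: h(n) = (A + Bn)·(-2)^n.
From h(0) = 7: A = 7.
From h(1) = -4: (A + B)·(-2) = -4 ⇒ B = -5.
So h(n) = \left(7 - 5 n\right) \cdot (-2)^n.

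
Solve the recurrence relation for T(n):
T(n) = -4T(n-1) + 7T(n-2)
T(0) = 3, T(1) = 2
Characteristic equation: x² + 4x - 7 = 0.
Discriminant Δ = (-4)² + 4·(7) = 44.
Roots r₁,₂ = (-4 ± √44)/2, so r₁ = -2 + \sqrt{11}, r₂ = - \sqrt{11} - 2.
General solution: T(n) = A·r₁^n + B·r₂^n.
From the initial conditions, A + B = 3 and r₁A + r₂B = 2.
Since r₁ - r₂ = √44: A = (2 - (3)r₂)/√44 = \frac{4 \sqrt{11}}{11} + \frac{3}{2}, and B = 3 - A = \frac{3}{2} - \frac{4 \sqrt{11}}{11}.
So T(n) = \left(\frac{4 \sqrt{11}}{11} + \frac{3}{2}\right)\left(-2 + \sqrt{11}\right)^n + \left(\frac{3}{2} - \frac{4 \sqrt{11}}{11}\right)\left(- \sqrt{11} - 2\right)^n.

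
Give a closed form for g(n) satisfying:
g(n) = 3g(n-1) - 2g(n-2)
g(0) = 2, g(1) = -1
Characteristic equation: x² - 3x + 2 = 0, which factors as (x - (1))(x - (2)) = 0.
Roots r₁ = 1, r₂ = 2 (distinct).
General solution: g(n) = A·(1)^n + B·(2)^n.
From g(0) = 2: A + B = 2.
From g(1) = -1: A + 2B = -1.
Solving: A = 5, B = -3.
So g(n) = 5 - 3 \cdot 2^{n}.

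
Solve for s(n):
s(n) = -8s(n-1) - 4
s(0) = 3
First-order linear non-homogeneous.
Homogeneous solution: s_h(n) = A·(-8)^n.
Try constant particular solution s_p = K: K = -8K - 4 ⇒ K = - \frac{4}{9}.
General: s(n) = A·(-8)^n - \frac{4}{9}.
Apply s(0) = 3: A - \frac{4}{9} = 3 ⇒ A = \frac{31}{9}.
So s(n) = \frac{31 \left(-8\right)^{n}}{9} - \frac{4}{9}.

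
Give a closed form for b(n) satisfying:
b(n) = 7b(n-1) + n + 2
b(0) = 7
First-order linear with linear forcing.
Homogeneous solution: b_h(n) = A·(7)^n.
Try particular b_p(n) = pn + q. Substituting:
  pn + q = 7(p(n-1) + q) + n + 2.
Matching the n-coefficient: p = 7p + 1 ⇒ p = - \frac{1}{6}.
Matching constants: q = -7p + 7q + 2 ⇒ q = - \frac{19}{36}.
General: b(n) = A·(7)^n - \frac{n}{6} - \frac{19}{36}.
Apply b(0) = 7: A - \frac{19}{36} = 7 ⇒ A = \frac{271}{36}.
So b(n) = \frac{271 \cdot 7^{n}}{36} - \frac{n}{6} - \frac{19}{36}.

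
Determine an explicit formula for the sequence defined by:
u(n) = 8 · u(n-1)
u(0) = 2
Pure geometric recurrence with ratio 8.
By induction u(n) = u(0) · (8)^n = 2 \cdot 8^{n}.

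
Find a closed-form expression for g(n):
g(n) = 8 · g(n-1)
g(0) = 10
Pure geometric recurrence with ratio 8.
By induction g(n) = g(0) · (8)^n = 10 \cdot 8^{n}.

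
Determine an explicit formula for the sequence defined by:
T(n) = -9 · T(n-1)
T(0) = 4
Pure geometric recurrence with ratio -9.
By induction T(n) = T(0) · (-9)^n = 4 \left(-9\right)^{n}.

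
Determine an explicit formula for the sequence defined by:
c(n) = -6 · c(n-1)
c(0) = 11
Pure geometric recurrence with ratio -6.
By induction c(n) = c(0) · (-6)^n = 11 \left(-6\right)^{n}.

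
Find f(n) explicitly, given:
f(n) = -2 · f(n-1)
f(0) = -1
Pure geometric recurrence with ratio -2.
By induction f(n) = f(0) · (-2)^n = - \left(-2\right)^{n}.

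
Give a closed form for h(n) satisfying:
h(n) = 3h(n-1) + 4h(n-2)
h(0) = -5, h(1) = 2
Characteristic equation: x² - 3x - 4 = 0, which factors as (x - (4))(x - (-1)) = 0.
Roots r₁ = 4, r₂ = -1 (distinct).
General solution: h(n) = A·(4)^n + B·(-1)^n.
From h(0) = -5: A + B = -5.
From h(1) = 2: 4A - B = 2.
Solving: A = - \frac{3}{5}, B = - \frac{22}{5}.
So h(n) = - \frac{22 \left(-1\right)^{n}}{5} - \frac{3 \cdot 4^{n}}{5}.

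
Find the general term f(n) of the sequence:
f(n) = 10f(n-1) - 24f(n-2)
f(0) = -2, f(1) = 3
Characteristic equation: x² - 10x + 24 = 0, which factors as (x - (4))(x - (6)) = 0.
Roots r₁ = 4, r₂ = 6 (distinct).
General solution: f(n) = A·(4)^n + B·(6)^n.
From f(0) = -2: A + B = -2.
From f(1) = 3: 4A + 6B = 3.
Solving: A = - \frac{15}{2}, B = \frac{11}{2}.
So f(n) = - \frac{15 \cdot 4^{n}}{2} + \frac{11 \cdot 6^{n}}{2}.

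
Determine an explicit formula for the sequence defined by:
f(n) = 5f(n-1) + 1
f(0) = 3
First-order linear non-homogeneous.
Homogeneous solution: f_h(n) = A·(5)^n.
Try constant particular solution f_p = K: K = 5K + 1 ⇒ K = - \frac{1}{4}.
General: f(n) = A·(5)^n - \frac{1}{4}.
Apply f(0) = 3: A - \frac{1}{4} = 3 ⇒ A = \frac{13}{4}.
So f(n) = \frac{13 \cdot 5^{n}}{4} - \frac{1}{4}.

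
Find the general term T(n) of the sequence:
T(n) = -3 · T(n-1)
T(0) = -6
Pure geometric recurrence with ratio -3.
By induction T(n) = T(0) · (-3)^n = - 6 \left(-3\right)^{n}.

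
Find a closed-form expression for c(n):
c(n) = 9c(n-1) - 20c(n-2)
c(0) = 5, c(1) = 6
Characteristic equation: x² - 9x + 20 = 0, which factors as (x - (5))(x - (4)) = 0.
Roots r₁ = 5, r₂ = 4 (distinct).
General solution: c(n) = A·(5)^n + B·(4)^n.
From c(0) = 5: A + B = 5.
From c(1) = 6: 5A + 4B = 6.
Solving: A = -14, B = 19.
So c(n) = 19 \cdot 4^{n} - 14 \cdot 5^{n}.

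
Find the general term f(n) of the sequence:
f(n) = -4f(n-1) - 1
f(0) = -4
First-order linear non-homogeneous.
Homogeneous solution: f_h(n) = A·(-4)^n.
Try constant particular solution f_p = K: K = -4K - 1 ⇒ K = - \frac{1}{5}.
General: f(n) = A·(-4)^n - \frac{1}{5}.
Apply f(0) = -4: A - \frac{1}{5} = -4 ⇒ A = - \frac{19}{5}.
So f(n) = - \frac{19 \left(-4\right)^{n}}{5} - \frac{1}{5}.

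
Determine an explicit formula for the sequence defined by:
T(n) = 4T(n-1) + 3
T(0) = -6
First-order linear non-homogeneous.
Homogeneous solution: T_h(n) = A·(4)^n.
Try constant particular solution T_p = K: K = 4K + 3 ⇒ K = -1.
General: T(n) = A·(4)^n - 1.
Apply T(0) = -6: A - 1 = -6 ⇒ A = -5.
So T(n) = - 5 \cdot 4^{n} - 1.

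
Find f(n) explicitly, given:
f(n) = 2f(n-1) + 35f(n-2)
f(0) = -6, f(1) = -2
Characteristic equation: x² - 2x - 35 = 0, which factors as (x - (7))(x - (-5)) = 0.
Roots r₁ = 7, r₂ = -5 (distinct).
General solution: f(n) = A·(7)^n + B·(-5)^n.
From f(0) = -6: A + B = -6.
From f(1) = -2: 7A - 5B = -2.
Solving: A = - \frac{8}{3}, B = - \frac{10}{3}.
So f(n) = - \frac{10 \left(-5\right)^{n}}{3} - \frac{8 \cdot 7^{n}}{3}.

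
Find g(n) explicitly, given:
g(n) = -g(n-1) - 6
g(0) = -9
First-order linear non-homogeneous.
Homogeneous solution: g_h(n) = A·(-1)^n.
Try constant particular solution g_p = K: K = -K - 6 ⇒ K = -3.
General: g(n) = A·(-1)^n - 3.
Apply g(0) = -9: A - 3 = -9 ⇒ A = -6.
So g(n) = - 6 \left(-1\right)^{n} - 3.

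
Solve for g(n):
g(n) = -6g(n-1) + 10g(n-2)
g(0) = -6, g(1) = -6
Characteristic equation: x² + 6x - 10 = 0.
Discriminant Δ = (-6)² + 4·(10) = 76.
Roots r₁,₂ = (-6 ± √76)/2, so r₁ = -3 + \sqrt{19}, r₂ = - \sqrt{19} - 3.
General solution: g(n) = A·r₁^n + B·r₂^n.
From the initial conditions, A + B = -6 and r₁A + r₂B = -6.
Since r₁ - r₂ = √76: A = (-6 - (-6)r₂)/√76 = -3 - \frac{12 \sqrt{19}}{19}, and B = -6 - A = -3 + \frac{12 \sqrt{19}}{19}.
So g(n) = \left(-3 - \frac{12 \sqrt{19}}{19}\right)\left(-3 + \sqrt{19}\right)^n + \left(-3 + \frac{12 \sqrt{19}}{19}\right)\left(- \sqrt{19} - 3\right)^n.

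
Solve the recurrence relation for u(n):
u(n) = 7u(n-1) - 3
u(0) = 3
First-order linear non-homogeneous.
Homogeneous solution: u_h(n) = A·(7)^n.
Try constant particular solution u_p = K: K = 7K - 3 ⇒ K = \frac{1}{2}.
General: u(n) = A·(7)^n + \frac{1}{2}.
Apply u(0) = 3: A + \frac{1}{2} = 3 ⇒ A = \frac{5}{2}.
So u(n) = \frac{5 \cdot 7^{n}}{2} + \frac{1}{2}.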